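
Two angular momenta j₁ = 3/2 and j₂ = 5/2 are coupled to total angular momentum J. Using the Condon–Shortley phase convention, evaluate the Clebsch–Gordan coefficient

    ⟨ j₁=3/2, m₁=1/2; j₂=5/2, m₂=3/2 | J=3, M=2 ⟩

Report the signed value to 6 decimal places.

−√(1/12) ≈ -0.288675

√[7·1!2!4!/8! · 2!1!4!1!5!1!] = √(48)
  +(−1)^0/∏(0,1,1,4,1,0)! = 1/24  (running 1/24)
  +(−1)^1/∏(1,0,0,3,2,1)! = -1/12  (running -1/24)
⟨..|..⟩ = √(48)·(-1/24) = -0.288675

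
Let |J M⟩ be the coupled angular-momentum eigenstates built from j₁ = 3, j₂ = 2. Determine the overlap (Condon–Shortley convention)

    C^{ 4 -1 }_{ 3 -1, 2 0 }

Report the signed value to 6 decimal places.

−√(3/28) ≈ -0.327327

triangle: 1!*5!*3!/10! = 720/3628800
(j±m)!: 2!*4!*2!*2!*3!*5! = 138240
prefactor² = (2J+1)*Δ*N² = 1728/7
  k=0: +1/(0!*1!*4!*2!*1!*1!) = 1/48
  k=1: −1/(1!*0!*3!*1!*2!*2!) = -1/24
Σ = -1/48  ⇒  CG² = 1728/7*(-1/48)² = 3/28
CG = −√(3/28) = -0.327327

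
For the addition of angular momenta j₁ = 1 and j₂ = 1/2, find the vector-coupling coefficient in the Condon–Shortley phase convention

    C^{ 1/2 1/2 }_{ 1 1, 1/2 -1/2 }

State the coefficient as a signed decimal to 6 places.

+0.816497

triangle: 1!·1!·0!/3! = 1/6
(j±m)!: 2!·0!·0!·1!·1!·0! = 2
prefactor² = (2J+1)·Δ·N² = 2/3
  k=0: +1/(0!·1!·0!·0!·1!·0!) = 1
Σ = 1  ⇒  CG² = 2/3·1² = 2/3
CG = +√(2/3) = +0.816497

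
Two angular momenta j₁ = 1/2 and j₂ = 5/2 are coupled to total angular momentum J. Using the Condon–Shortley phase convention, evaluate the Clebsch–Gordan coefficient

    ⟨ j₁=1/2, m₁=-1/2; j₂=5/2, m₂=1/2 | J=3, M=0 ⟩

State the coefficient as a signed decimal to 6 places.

+√(1/2) = +0.707107

j₁+j₂−J=0  J+j₁−j₂=1  J−j₁+j₂=5  j₁+j₂+J+1=7
(j₁±m₁, j₂±m₂, J±M) = (0,1,3,2,3,3)
P² = 72
sum k=0..0:
  [0] +1/12 = 1/12
S = 1/12
C² = P²·S² = 1/2 ; C = +0.707107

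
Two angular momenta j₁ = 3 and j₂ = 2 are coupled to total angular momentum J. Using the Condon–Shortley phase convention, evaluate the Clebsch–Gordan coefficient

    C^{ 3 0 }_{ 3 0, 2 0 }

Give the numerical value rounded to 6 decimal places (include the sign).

triangle: 2!·4!·2!/9! = 96/362880
(j±m)!: 3!·3!·2!·2!·3!·3! = 5184
prefactor² = (2J+1)·Δ·N² = 48/5
  k=0: +1/(0!·2!·3!·2!·1!·0!) = 1/24
  k=1: −1/(1!·1!·2!·1!·2!·1!) = -1/4
  k=2: +1/(2!·0!·1!·0!·3!·2!) = 1/24
Σ = -1/6  ⇒  CG² = 48/5·(-1/6)² = 4/15
CG = −√(4/15) = -0.516398

−√(4/15) ≈ -0.516398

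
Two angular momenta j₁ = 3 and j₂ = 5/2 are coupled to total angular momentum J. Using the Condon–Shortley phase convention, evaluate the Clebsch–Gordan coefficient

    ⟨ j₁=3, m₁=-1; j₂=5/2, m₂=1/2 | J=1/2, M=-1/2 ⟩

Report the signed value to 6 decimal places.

triangle: 5!*1!*0!/7! = 120/5040
(j±m)!: 2!*4!*3!*2!*0!*1! = 576
prefactor² = (2J+1)*Δ*N² = 192/7
  k=3: −1/(3!*2!*1!*0!*0!*0!) = -1/12
Σ = -1/12  ⇒  CG² = 192/7*(-1/12)² = 4/21
CG = −√(4/21) = -0.436436

-0.436436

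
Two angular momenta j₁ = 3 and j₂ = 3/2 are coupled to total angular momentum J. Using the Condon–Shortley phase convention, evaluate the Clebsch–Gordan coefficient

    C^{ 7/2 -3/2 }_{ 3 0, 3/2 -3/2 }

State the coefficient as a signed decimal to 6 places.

+√(10/21) ≈ +0.690066

j₁+j₂−J=1  J+j₁−j₂=5  J−j₁+j₂=2  j₁+j₂+J+1=9
(j₁±m₁, j₂±m₂, J±M) = (3,3,0,3,2,5)
P² = 1920/7
sum k=0..0:
  [0] +1/24 = 1/24
S = 1/24
C² = P²·S² = 10/21 ; C = +0.690066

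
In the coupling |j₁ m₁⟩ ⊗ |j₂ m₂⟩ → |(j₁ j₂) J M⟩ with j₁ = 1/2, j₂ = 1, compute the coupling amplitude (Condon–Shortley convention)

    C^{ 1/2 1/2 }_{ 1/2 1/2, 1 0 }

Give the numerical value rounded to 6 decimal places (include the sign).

+0.577350

triangle: 1!*0!*1!/3! = 1/6
(j±m)!: 1!*0!*1!*1!*1!*0! = 1
prefactor² = (2J+1)*Δ*N² = 1/3
  k=0: +1/(0!*1!*0!*1!*0!*0!) = 1
Σ = 1  ⇒  CG² = 1/3*1² = 1/3
CG = +√(1/3) = +0.577350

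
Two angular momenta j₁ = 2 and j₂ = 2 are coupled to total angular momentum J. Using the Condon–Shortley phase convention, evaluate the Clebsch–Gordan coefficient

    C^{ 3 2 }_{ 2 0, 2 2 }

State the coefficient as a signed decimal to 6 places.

-0.707107

triangle: 1!*3!*3!/8! = 36/40320
(j±m)!: 2!*2!*4!*0!*5!*1! = 11520
prefactor² = (2J+1)*Δ*N² = 72
  k=1: −1/(1!*0!*1!*3!*2!*0!) = -1/12
Σ = -1/12  ⇒  CG² = 72*(-1/12)² = 1/2
CG = −√(1/2) = -0.707107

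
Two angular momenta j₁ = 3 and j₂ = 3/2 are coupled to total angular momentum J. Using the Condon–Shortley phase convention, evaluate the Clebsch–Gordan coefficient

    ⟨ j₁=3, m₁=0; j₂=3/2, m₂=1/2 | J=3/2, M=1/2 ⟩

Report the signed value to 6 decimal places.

+√(9/35) ≈ +0.507093

triangle: 3!*3!*0!/7! = 36/5040
(j±m)!: 3!*3!*2!*1!*2!*1! = 144
prefactor² = (2J+1)*Δ*N² = 144/35
  k=2: +1/(2!*1!*1!*0!*2!*0!) = 1/4
Σ = 1/4  ⇒  CG² = 144/35*1/4² = 9/35
CG = +√(9/35) = +0.507093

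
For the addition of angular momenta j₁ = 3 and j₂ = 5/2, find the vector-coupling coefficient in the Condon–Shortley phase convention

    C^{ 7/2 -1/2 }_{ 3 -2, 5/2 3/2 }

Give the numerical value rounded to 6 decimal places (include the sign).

+0.563436  (= +√(20/63))

triangle: 2!*4!*3!/10! = 288/3628800
(j±m)!: 1!*5!*4!*1!*3!*4! = 414720
prefactor² = (2J+1)*Δ*N² = 9216/35
  k=1: −1/(1!*1!*4!*3!*0!*0!) = -1/144
  k=2: +1/(2!*0!*3!*2!*1!*1!) = 1/24
Σ = 5/144  ⇒  CG² = 9216/35*5/144² = 20/63
CG = +√(20/63) = +0.563436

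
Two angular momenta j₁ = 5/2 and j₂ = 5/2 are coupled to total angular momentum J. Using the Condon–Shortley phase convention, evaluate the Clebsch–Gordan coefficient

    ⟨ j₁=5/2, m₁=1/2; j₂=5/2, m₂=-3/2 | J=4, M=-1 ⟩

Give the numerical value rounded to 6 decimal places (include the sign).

+√(5/14) = +0.597614

√[9·1!4!4!/10! · 3!2!1!4!3!5!] = √(10368/35)
  +(−1)^0/∏(0,1,2,1,2,3)! = 1/24  (running 1/24)
  +(−1)^1/∏(1,0,1,0,3,4)! = -1/144  (running 5/144)
⟨..|..⟩ = √(10368/35)·(5/144) = +0.597614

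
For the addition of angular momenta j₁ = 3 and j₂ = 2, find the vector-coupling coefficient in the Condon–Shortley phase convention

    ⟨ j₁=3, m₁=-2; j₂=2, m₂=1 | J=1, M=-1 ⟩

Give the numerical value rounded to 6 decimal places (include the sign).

-0.534522

j₁+j₂−J=4  J+j₁−j₂=2  J−j₁+j₂=0  j₁+j₂+J+1=7
(j₁±m₁, j₂±m₂, J±M) = (1,5,3,1,0,2)
P² = 288/7
sum k=3..3:
  [3] −1/12 = -1/12
S = -1/12
C² = P²·S² = 2/7 ; C = -0.534522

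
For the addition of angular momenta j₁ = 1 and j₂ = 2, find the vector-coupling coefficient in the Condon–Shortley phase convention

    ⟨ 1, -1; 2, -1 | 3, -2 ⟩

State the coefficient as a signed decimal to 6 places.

√[7·0!2!4!/7! · 0!2!1!3!1!5!] = √(96)
  +(−1)^0/∏(0,0,2,1,0,3)! = 1/12  (running 1/12)
⟨..|..⟩ = √(96)·(1/12) = +0.816497

+0.816497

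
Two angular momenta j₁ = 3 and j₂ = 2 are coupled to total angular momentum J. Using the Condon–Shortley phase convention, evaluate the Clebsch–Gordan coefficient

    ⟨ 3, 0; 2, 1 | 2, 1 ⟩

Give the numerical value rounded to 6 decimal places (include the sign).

√[5·3!3!1!/8! · 3!3!3!1!3!1!] = √(81/14)
  +(−1)^2/∏(2,1,1,1,2,0)! = 1/4  (running 1/4)
  +(−1)^3/∏(3,0,0,0,3,1)! = -1/36  (running 2/9)
⟨..|..⟩ = √(81/14)·(2/9) = +0.534522

+√(2/7) = +0.534522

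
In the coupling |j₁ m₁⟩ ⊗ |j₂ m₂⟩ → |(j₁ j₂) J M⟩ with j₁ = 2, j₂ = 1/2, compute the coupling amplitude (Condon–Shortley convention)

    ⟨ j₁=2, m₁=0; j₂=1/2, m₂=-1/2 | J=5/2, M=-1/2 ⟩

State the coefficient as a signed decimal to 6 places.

+√(3/5) = +0.774597

j₁+j₂−J=0  J+j₁−j₂=4  J−j₁+j₂=1  j₁+j₂+J+1=6
(j₁±m₁, j₂±m₂, J±M) = (2,2,0,1,2,3)
P² = 48/5
sum k=0..0:
  [0] +1/4 = 1/4
S = 1/4
C² = P²·S² = 3/5 ; C = +0.774597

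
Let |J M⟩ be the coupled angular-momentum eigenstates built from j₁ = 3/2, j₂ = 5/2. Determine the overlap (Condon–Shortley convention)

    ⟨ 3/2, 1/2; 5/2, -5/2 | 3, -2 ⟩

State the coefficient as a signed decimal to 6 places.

+0.645497  (= +√(5/12))

j₁+j₂−J=1  J+j₁−j₂=2  J−j₁+j₂=4  j₁+j₂+J+1=8
(j₁±m₁, j₂±m₂, J±M) = (2,1,0,5,1,5)
P² = 240
sum k=0..0:
  [0] +1/24 = 1/24
S = 1/24
C² = P²·S² = 5/12 ; C = +0.645497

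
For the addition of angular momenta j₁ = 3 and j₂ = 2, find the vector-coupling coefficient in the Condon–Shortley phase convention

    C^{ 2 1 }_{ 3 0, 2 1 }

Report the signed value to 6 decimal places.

+√(2/7) ≈ +0.534522

triangle: 3!*3!*1!/8! = 36/40320
(j±m)!: 3!*3!*3!*1!*3!*1! = 1296
prefactor² = (2J+1)*Δ*N² = 81/14
  k=2: +1/(2!*1!*1!*1!*2!*0!) = 1/4
  k=3: −1/(3!*0!*0!*0!*3!*1!) = -1/36
Σ = 2/9  ⇒  CG² = 81/14*2/9² = 2/7
CG = +√(2/7) = +0.534522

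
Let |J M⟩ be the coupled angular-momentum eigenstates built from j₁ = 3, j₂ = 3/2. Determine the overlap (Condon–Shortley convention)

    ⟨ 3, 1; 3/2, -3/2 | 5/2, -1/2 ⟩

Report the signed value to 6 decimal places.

j₁+j₂−J=2  J+j₁−j₂=4  J−j₁+j₂=1  j₁+j₂+J+1=8
(j₁±m₁, j₂±m₂, J±M) = (4,2,0,3,2,3)
P² = 864/35
sum k=0..0:
  [0] +1/8 = 1/8
S = 1/8
C² = P²·S² = 27/70 ; C = +0.621059

+0.621059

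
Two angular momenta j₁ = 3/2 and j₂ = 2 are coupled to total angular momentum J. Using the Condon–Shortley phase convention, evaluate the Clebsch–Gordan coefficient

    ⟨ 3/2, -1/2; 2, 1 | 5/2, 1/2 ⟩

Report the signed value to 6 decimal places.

-0.597614  (= −√(5/14))

√[6·1!2!3!/7! · 1!2!3!1!3!2!] = √(72/35)
  +(−1)^0/∏(0,1,2,3,0,0)! = 1/12  (running 1/12)
  +(−1)^1/∏(1,0,1,2,1,1)! = -1/2  (running -5/12)
⟨..|..⟩ = √(72/35)·(-5/12) = -0.597614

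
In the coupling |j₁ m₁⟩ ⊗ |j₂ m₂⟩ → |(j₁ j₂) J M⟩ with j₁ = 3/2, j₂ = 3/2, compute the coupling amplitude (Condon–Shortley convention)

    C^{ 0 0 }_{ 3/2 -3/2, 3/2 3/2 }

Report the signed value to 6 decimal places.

j₁+j₂−J=3  J+j₁−j₂=0  J−j₁+j₂=0  j₁+j₂+J+1=4
(j₁±m₁, j₂±m₂, J±M) = (0,3,3,0,0,0)
P² = 9
sum k=3..3:
  [3] −1/6 = -1/6
S = -1/6
C² = P²·S² = 1/4 ; C = -0.500000

-0.500000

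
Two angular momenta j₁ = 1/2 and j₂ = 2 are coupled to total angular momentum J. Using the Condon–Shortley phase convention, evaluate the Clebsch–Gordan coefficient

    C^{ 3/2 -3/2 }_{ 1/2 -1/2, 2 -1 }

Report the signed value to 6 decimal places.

triangle: 1!·0!·3!/5! = 6/120
(j±m)!: 0!·1!·1!·3!·0!·3! = 36
prefactor² = (2J+1)·Δ·N² = 36/5
  k=1: −1/(1!·0!·0!·0!·0!·3!) = -1/6
Σ = -1/6  ⇒  CG² = 36/5·(-1/6)² = 1/5
CG = −√(1/5) = -0.447214

−√(1/5) ≈ -0.447214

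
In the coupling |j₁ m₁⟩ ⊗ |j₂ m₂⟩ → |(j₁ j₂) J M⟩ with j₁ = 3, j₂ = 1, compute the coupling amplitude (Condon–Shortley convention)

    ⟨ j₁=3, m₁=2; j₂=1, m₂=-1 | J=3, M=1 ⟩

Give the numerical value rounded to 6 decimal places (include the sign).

triangle: 1!*5!*1!/8! = 120/40320
(j±m)!: 5!*1!*0!*2!*4!*2! = 11520
prefactor² = (2J+1)*Δ*N² = 240
  k=0: +1/(0!*1!*1!*0!*4!*1!) = 1/24
Σ = 1/24  ⇒  CG² = 240*1/24² = 5/12
CG = +√(5/12) = +0.645497

+√(5/12) = +0.645497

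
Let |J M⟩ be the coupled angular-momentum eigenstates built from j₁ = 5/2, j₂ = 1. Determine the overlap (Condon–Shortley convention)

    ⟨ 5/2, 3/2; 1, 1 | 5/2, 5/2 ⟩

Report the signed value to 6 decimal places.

√[6·1!4!1!/7! · 4!1!2!0!5!0!] = √(1152/7)
  +(−1)^1/∏(1,0,0,1,4,0)! = -1/24  (running -1/24)
⟨..|..⟩ = √(1152/7)·(-1/24) = -0.534522

−√(2/7) ≈ -0.534522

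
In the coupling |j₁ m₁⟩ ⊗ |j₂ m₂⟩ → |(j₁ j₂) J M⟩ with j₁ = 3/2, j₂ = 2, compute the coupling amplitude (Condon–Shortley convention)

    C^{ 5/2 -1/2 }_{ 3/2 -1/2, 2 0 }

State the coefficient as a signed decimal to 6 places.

√[6·1!2!3!/7! · 1!2!2!2!2!3!] = √(48/35)
  +(−1)^0/∏(0,1,2,2,0,1)! = 1/4  (running 1/4)
  +(−1)^1/∏(1,0,1,1,1,2)! = -1/2  (running -1/4)
⟨..|..⟩ = √(48/35)·(-1/4) = -0.292770

−√(3/35) = -0.292770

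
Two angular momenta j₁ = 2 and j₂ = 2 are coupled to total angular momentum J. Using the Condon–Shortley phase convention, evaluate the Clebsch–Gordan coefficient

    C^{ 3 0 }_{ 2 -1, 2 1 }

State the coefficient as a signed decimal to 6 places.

−√(2/5) ≈ -0.632456

triangle: 1!×3!×3!/8! = 36/40320
(j±m)!: 1!×3!×3!×1!×3!×3! = 1296
prefactor² = (2J+1)×Δ×N² = 81/10
  k=0: +1/(0!×1!×3!×3!×0!×0!) = 1/36
  k=1: −1/(1!×0!×2!×2!×1!×1!) = -1/4
Σ = -2/9  ⇒  CG² = 81/10×(-2/9)² = 2/5
CG = −√(2/5) = -0.632456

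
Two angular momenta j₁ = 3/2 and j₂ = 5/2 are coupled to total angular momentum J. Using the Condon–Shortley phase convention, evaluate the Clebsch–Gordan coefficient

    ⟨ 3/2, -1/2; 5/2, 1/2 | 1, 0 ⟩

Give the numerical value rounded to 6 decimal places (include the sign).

+√(3/10) = +0.547723

j₁+j₂−J=3  J+j₁−j₂=0  J−j₁+j₂=2  j₁+j₂+J+1=6
(j₁±m₁, j₂±m₂, J±M) = (1,2,3,2,1,1)
P² = 6/5
sum k=2..2:
  [2] +1/2 = 1/2
S = 1/2
C² = P²·S² = 3/10 ; C = +0.547723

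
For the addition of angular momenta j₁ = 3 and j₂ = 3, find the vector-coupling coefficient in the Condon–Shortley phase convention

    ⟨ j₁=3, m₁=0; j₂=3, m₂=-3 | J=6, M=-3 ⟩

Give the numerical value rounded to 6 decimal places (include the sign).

+√(1/11) = +0.301511

j₁+j₂−J=0  J+j₁−j₂=6  J−j₁+j₂=6  j₁+j₂+J+1=13
(j₁±m₁, j₂±m₂, J±M) = (3,3,0,6,3,9)
P² = 671846400/11
sum k=0..0:
  [0] +1/25920 = 1/25920
S = 1/25920
C² = P²·S² = 1/11 ; C = +0.301511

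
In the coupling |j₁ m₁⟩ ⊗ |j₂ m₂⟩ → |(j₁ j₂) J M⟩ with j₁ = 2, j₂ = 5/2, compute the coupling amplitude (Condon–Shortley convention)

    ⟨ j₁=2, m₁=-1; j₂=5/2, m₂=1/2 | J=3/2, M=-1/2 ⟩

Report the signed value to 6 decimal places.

+0.487950  (= +√(5/21))

√[4·3!1!2!/7! · 1!3!3!2!1!2!] = √(48/35)
  +(−1)^2/∏(2,1,1,1,0,1)! = 1/2  (running 1/2)
  +(−1)^3/∏(3,0,0,0,1,2)! = -1/12  (running 5/12)
⟨..|..⟩ = √(48/35)·(5/12) = +0.487950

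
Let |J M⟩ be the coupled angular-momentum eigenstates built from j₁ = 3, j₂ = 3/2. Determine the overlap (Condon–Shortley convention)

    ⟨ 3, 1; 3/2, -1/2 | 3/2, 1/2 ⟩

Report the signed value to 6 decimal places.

−√(12/35) ≈ -0.585540

triangle: 3!×3!×0!/7! = 36/5040
(j±m)!: 4!×2!×1!×2!×2!×1! = 192
prefactor² = (2J+1)×Δ×N² = 192/35
  k=1: −1/(1!×2!×1!×0!×2!×0!) = -1/4
Σ = -1/4  ⇒  CG² = 192/35×(-1/4)² = 12/35
CG = −√(12/35) = -0.585540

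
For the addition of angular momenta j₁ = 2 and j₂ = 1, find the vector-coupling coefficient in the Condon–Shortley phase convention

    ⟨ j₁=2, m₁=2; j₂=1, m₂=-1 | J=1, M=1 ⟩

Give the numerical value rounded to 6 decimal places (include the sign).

triangle: 2!·2!·0!/5! = 4/120
(j±m)!: 4!·0!·0!·2!·2!·0! = 96
prefactor² = (2J+1)·Δ·N² = 48/5
  k=0: +1/(0!·2!·0!·0!·2!·0!) = 1/4
Σ = 1/4  ⇒  CG² = 48/5·1/4² = 3/5
CG = +√(3/5) = +0.774597

+√(3/5) ≈ +0.774597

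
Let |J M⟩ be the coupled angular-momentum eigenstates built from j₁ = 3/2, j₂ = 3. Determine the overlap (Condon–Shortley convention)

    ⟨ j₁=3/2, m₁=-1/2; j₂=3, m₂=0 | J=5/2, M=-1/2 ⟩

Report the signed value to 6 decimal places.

triangle: 2!·1!·4!/8! = 48/40320
(j±m)!: 1!·2!·3!·3!·2!·3! = 864
prefactor² = (2J+1)·Δ·N² = 216/35
  k=1: −1/(1!·1!·1!·2!·0!·2!) = -1/4
  k=2: +1/(2!·0!·0!·1!·1!·3!) = 1/12
Σ = -1/6  ⇒  CG² = 216/35·(-1/6)² = 6/35
CG = −√(6/35) = -0.414039

−√(6/35) ≈ -0.414039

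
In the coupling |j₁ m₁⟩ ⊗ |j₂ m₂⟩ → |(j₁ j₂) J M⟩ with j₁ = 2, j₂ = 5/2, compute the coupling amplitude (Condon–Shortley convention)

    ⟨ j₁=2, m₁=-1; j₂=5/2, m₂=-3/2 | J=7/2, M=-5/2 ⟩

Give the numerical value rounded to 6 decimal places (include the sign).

+√(1/63) = +0.125988

√[8·1!3!4!/9! · 1!3!1!4!1!6!] = √(2304/7)
  +(−1)^0/∏(0,1,3,1,0,3)! = 1/36  (running 1/36)
  +(−1)^1/∏(1,0,2,0,1,4)! = -1/48  (running 1/144)
⟨..|..⟩ = √(2304/7)·(1/144) = +0.125988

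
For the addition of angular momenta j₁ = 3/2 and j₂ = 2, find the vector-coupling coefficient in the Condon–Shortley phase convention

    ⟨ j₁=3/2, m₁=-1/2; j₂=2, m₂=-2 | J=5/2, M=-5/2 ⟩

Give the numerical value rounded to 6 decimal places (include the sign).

j₁+j₂−J=1  J+j₁−j₂=2  J−j₁+j₂=3  j₁+j₂+J+1=7
(j₁±m₁, j₂±m₂, J±M) = (1,2,0,4,0,5)
P² = 576/7
sum k=0..0:
  [0] +1/12 = 1/12
S = 1/12
C² = P²·S² = 4/7 ; C = +0.755929

+0.755929  (= +√(4/7))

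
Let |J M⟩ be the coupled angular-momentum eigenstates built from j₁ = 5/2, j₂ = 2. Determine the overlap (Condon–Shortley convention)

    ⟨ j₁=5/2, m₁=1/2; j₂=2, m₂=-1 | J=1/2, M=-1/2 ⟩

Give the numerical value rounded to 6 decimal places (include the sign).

-0.365148  (= −√(2/15))

j₁+j₂−J=4  J+j₁−j₂=1  J−j₁+j₂=0  j₁+j₂+J+1=6
(j₁±m₁, j₂±m₂, J±M) = (3,2,1,3,0,1)
P² = 24/5
sum k=1..1:
  [1] −1/6 = -1/6
S = -1/6
C² = P²·S² = 2/15 ; C = -0.365148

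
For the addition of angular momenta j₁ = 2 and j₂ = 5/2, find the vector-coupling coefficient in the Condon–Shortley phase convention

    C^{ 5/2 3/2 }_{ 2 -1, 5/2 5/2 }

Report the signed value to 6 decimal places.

+0.654654

√[6·2!2!3!/8! · 1!3!5!0!4!1!] = √(432/7)
  +(−1)^2/∏(2,0,1,3,1,0)! = 1/12  (running 1/12)
⟨..|..⟩ = √(432/7)·(1/12) = +0.654654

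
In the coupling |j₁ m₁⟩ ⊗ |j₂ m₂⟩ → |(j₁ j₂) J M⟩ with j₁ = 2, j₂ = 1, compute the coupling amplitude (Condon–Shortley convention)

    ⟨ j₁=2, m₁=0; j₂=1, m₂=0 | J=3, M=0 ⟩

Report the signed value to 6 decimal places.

triangle: 0!*4!*2!/7! = 48/5040
(j±m)!: 2!*2!*1!*1!*3!*3! = 144
prefactor² = (2J+1)*Δ*N² = 48/5
  k=0: +1/(0!*0!*2!*1!*2!*1!) = 1/4
Σ = 1/4  ⇒  CG² = 48/5*1/4² = 3/5
CG = +√(3/5) = +0.774597

+0.774597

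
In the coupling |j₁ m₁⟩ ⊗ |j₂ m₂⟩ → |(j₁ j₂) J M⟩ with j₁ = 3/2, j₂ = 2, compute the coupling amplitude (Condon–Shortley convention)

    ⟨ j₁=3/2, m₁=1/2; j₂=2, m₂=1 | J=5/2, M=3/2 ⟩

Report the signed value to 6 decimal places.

-0.169031

√[6·1!2!3!/7! · 2!1!3!1!4!1!] = √(144/35)
  +(−1)^0/∏(0,1,1,3,1,0)! = 1/6  (running 1/6)
  +(−1)^1/∏(1,0,0,2,2,1)! = -1/4  (running -1/12)
⟨..|..⟩ = √(144/35)·(-1/12) = -0.169031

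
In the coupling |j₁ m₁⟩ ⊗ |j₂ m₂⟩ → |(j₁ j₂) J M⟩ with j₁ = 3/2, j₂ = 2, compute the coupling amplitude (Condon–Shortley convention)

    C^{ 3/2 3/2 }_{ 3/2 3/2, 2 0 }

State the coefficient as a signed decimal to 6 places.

+0.447214

√[4·2!1!2!/6! · 3!0!2!2!3!0!] = √(16/5)
  +(−1)^0/∏(0,2,0,2,1,0)! = 1/4  (running 1/4)
⟨..|..⟩ = √(16/5)·(1/4) = +0.447214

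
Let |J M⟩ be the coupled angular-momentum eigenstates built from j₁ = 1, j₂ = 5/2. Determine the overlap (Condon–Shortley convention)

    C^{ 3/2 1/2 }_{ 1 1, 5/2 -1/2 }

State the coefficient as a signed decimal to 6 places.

√[4·2!0!3!/6! · 2!0!2!3!2!1!] = √(16/5)
  +(−1)^0/∏(0,2,0,2,0,1)! = 1/4  (running 1/4)
⟨..|..⟩ = √(16/5)·(1/4) = +0.447214

+√(1/5) ≈ +0.447214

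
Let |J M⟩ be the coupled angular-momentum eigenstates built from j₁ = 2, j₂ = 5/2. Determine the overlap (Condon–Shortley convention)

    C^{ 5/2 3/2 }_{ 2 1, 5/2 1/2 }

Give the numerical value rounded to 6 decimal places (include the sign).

j₁+j₂−J=2  J+j₁−j₂=2  J−j₁+j₂=3  j₁+j₂+J+1=8
(j₁±m₁, j₂±m₂, J±M) = (3,1,3,2,4,1)
P² = 216/35
sum k=0..1:
  [0] +1/12 = 1/12
  [1] −1/4 = -1/4
S = -1/6
C² = P²·S² = 6/35 ; C = -0.414039

−√(6/35) = -0.414039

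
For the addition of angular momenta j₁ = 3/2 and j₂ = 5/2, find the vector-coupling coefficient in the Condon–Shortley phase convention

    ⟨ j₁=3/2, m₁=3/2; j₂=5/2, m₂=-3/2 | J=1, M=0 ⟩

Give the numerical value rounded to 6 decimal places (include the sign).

+√(1/5) ≈ +0.447214

√[3·3!0!2!/6! · 3!0!1!4!1!1!] = √(36/5)
  +(−1)^0/∏(0,3,0,1,0,1)! = 1/6  (running 1/6)
⟨..|..⟩ = √(36/5)·(1/6) = +0.447214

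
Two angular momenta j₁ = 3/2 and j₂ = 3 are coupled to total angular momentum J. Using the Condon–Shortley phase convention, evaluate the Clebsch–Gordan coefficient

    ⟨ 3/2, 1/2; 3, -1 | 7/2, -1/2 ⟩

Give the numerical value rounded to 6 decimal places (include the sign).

+√(2/7) ≈ +0.534522

triangle: 1!·2!·5!/9! = 240/362880
(j±m)!: 2!·1!·2!·4!·3!·4! = 13824
prefactor² = (2J+1)·Δ·N² = 512/7
  k=0: +1/(0!·1!·1!·2!·1!·3!) = 1/12
  k=1: −1/(1!·0!·0!·1!·2!·4!) = -1/48
Σ = 1/16  ⇒  CG² = 512/7·1/16² = 2/7
CG = +√(2/7) = +0.534522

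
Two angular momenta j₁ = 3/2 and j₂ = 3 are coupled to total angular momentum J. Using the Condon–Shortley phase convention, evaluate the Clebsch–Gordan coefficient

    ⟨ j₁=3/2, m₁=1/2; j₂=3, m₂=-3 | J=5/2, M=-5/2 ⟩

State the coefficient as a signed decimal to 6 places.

triangle: 2!·1!·4!/8! = 48/40320
(j±m)!: 2!·1!·0!·6!·0!·5! = 172800
prefactor² = (2J+1)·Δ·N² = 8640/7
  k=0: +1/(0!·2!·1!·0!·0!·4!) = 1/48
Σ = 1/48  ⇒  CG² = 8640/7·1/48² = 15/28
CG = +√(15/28) = +0.731925

+0.731925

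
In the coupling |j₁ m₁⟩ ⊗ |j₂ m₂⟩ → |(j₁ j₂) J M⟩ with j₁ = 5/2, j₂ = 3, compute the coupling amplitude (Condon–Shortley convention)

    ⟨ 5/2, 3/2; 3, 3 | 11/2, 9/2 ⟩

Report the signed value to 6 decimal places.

+0.674200

j₁+j₂−J=0  J+j₁−j₂=5  J−j₁+j₂=6  j₁+j₂+J+1=12
(j₁±m₁, j₂±m₂, J±M) = (4,1,6,0,10,1)
P² = 1492992000/11
sum k=0..0:
  [0] +1/17280 = 1/17280
S = 1/17280
C² = P²·S² = 5/11 ; C = +0.674200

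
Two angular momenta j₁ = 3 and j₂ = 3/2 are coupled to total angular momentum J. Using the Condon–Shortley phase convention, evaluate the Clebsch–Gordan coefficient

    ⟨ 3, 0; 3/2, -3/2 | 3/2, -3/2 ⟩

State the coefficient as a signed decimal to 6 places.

+0.169031

√[4·3!3!0!/7! · 3!3!0!3!0!3!] = √(1296/35)
  +(−1)^0/∏(0,3,3,0,0,0)! = 1/36  (running 1/36)
⟨..|..⟩ = √(1296/35)·(1/36) = +0.169031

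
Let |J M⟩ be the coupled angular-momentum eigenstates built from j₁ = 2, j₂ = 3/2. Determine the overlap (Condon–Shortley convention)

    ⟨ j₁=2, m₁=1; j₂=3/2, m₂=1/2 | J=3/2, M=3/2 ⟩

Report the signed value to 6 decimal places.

−√(2/5) = -0.632456

triangle: 2!·2!·1!/6! = 4/720
(j±m)!: 3!·1!·2!·1!·3!·0! = 72
prefactor² = (2J+1)·Δ·N² = 8/5
  k=1: −1/(1!·1!·0!·1!·2!·0!) = -1/2
Σ = -1/2  ⇒  CG² = 8/5·(-1/2)² = 2/5
CG = −√(2/5) = -0.632456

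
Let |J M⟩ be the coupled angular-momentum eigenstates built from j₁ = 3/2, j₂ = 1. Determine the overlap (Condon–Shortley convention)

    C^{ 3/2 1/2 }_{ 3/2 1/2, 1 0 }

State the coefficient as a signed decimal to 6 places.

triangle: 1!*2!*1!/5! = 2/120
(j±m)!: 2!*1!*1!*1!*2!*1! = 4
prefactor² = (2J+1)*Δ*N² = 4/15
  k=0: +1/(0!*1!*1!*1!*1!*0!) = 1
  k=1: −1/(1!*0!*0!*0!*2!*1!) = -1/2
Σ = 1/2  ⇒  CG² = 4/15*1/2² = 1/15
CG = +√(1/15) = +0.258199

+0.258199  (= +√(1/15))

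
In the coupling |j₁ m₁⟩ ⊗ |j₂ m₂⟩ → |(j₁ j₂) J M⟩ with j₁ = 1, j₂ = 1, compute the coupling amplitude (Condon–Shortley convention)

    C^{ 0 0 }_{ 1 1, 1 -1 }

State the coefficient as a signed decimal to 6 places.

+√(1/3) = +0.577350

triangle: 2!·0!·0!/3! = 2/6
(j±m)!: 2!·0!·0!·2!·0!·0! = 4
prefactor² = (2J+1)·Δ·N² = 4/3
  k=0: +1/(0!·2!·0!·0!·0!·0!) = 1/2
Σ = 1/2  ⇒  CG² = 4/3·1/2² = 1/3
CG = +√(1/3) = +0.577350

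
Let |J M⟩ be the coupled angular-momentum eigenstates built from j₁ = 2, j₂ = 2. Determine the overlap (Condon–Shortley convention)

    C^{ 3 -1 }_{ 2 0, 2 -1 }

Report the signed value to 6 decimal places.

√[7·1!3!3!/8! · 2!2!1!3!2!4!] = √(36/5)
  +(−1)^0/∏(0,1,2,1,1,2)! = 1/4  (running 1/4)
  +(−1)^1/∏(1,0,1,0,2,3)! = -1/12  (running 1/6)
⟨..|..⟩ = √(36/5)·(1/6) = +0.447214

+0.447214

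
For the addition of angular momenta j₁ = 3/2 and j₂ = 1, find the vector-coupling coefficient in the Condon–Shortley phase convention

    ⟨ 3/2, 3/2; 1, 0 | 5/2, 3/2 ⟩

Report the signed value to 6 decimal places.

j₁+j₂−J=0  J+j₁−j₂=3  J−j₁+j₂=2  j₁+j₂+J+1=6
(j₁±m₁, j₂±m₂, J±M) = (3,0,1,1,4,1)
P² = 72/5
sum k=0..0:
  [0] +1/6 = 1/6
S = 1/6
C² = P²·S² = 2/5 ; C = +0.632456

+√(2/5) = +0.632456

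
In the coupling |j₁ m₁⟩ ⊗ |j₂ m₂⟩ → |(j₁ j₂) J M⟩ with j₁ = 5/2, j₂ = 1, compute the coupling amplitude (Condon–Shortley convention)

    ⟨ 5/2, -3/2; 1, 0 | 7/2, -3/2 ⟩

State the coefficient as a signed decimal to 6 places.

√[8·0!5!2!/8! · 1!4!1!1!2!5!] = √(1920/7)
  +(−1)^0/∏(0,0,4,1,1,1)! = 1/24  (running 1/24)
⟨..|..⟩ = √(1920/7)·(1/24) = +0.690066

+0.690066  (= +√(10/21))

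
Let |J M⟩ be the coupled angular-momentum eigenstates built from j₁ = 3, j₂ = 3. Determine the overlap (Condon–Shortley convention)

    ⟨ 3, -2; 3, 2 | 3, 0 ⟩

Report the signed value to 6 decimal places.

√[7·3!3!3!/10! · 1!5!5!1!3!3!] = √(216)
  +(−1)^2/∏(2,1,3,3,0,0)! = 1/72  (running 1/72)
  +(−1)^3/∏(3,0,2,2,1,1)! = -1/24  (running -1/36)
⟨..|..⟩ = √(216)·(-1/36) = -0.408248

−√(1/6) ≈ -0.408248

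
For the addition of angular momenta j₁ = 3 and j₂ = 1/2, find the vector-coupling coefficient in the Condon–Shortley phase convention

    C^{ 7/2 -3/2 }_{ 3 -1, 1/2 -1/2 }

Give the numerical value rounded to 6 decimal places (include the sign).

+√(5/7) ≈ +0.845154

√[8·0!6!1!/8! · 2!4!0!1!2!5!] = √(11520/7)
  +(−1)^0/∏(0,0,4,0,2,1)! = 1/48  (running 1/48)
⟨..|..⟩ = √(11520/7)·(1/48) = +0.845154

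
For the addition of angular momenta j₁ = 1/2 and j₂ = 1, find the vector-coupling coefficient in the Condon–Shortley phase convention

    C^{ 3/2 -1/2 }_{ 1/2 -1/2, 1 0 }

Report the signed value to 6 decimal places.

j₁+j₂−J=0  J+j₁−j₂=1  J−j₁+j₂=2  j₁+j₂+J+1=4
(j₁±m₁, j₂±m₂, J±M) = (0,1,1,1,1,2)
P² = 2/3
sum k=0..0:
  [0] +1/1 = 1
S = 1
C² = P²·S² = 2/3 ; C = +0.816497

+0.816497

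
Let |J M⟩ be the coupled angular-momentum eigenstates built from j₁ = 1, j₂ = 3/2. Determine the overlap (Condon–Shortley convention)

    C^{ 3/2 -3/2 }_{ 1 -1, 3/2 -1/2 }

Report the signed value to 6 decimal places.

j₁+j₂−J=1  J+j₁−j₂=1  J−j₁+j₂=2  j₁+j₂+J+1=5
(j₁±m₁, j₂±m₂, J±M) = (0,2,1,2,0,3)
P² = 8/5
sum k=1..1:
  [1] −1/2 = -1/2
S = -1/2
C² = P²·S² = 2/5 ; C = -0.632456

-0.632456  (= −√(2/5))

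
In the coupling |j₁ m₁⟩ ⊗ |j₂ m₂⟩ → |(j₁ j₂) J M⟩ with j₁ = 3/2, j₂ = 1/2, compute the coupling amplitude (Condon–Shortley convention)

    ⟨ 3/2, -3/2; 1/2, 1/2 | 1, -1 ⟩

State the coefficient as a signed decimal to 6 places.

j₁+j₂−J=1  J+j₁−j₂=2  J−j₁+j₂=0  j₁+j₂+J+1=4
(j₁±m₁, j₂±m₂, J±M) = (0,3,1,0,0,2)
P² = 3
sum k=1..1:
  [1] −1/2 = -1/2
S = -1/2
C² = P²·S² = 3/4 ; C = -0.866025

-0.866025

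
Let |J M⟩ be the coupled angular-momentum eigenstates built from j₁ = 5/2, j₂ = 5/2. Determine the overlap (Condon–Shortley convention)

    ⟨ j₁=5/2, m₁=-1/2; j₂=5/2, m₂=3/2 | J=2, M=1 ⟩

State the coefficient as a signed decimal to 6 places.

+0.377964

triangle: 3!×2!×2!/8! = 24/40320
(j±m)!: 2!×3!×4!×1!×3!×1! = 1728
prefactor² = (2J+1)×Δ×N² = 36/7
  k=2: +1/(2!×1!×1!×2!×1!×0!) = 1/4
  k=3: −1/(3!×0!×0!×1!×2!×1!) = -1/12
Σ = 1/6  ⇒  CG² = 36/7×1/6² = 1/7
CG = +√(1/7) = +0.377964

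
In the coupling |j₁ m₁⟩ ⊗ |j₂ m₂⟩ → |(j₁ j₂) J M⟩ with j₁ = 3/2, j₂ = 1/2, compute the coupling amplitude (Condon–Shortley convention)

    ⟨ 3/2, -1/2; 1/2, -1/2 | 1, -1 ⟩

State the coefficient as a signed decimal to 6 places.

√[3·1!2!0!/4! · 1!2!0!1!0!2!] = √(1)
  +(−1)^0/∏(0,1,2,0,0,0)! = 1/2  (running 1/2)
⟨..|..⟩ = √(1)·(1/2) = +0.500000

+√(1/4) = +0.500000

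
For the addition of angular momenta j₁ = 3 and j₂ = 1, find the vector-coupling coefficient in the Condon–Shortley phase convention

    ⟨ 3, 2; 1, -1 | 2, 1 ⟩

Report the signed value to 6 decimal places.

+0.690066

triangle: 2!·4!·0!/7! = 48/5040
(j±m)!: 5!·1!·0!·2!·3!·1! = 1440
prefactor² = (2J+1)·Δ·N² = 480/7
  k=0: +1/(0!·2!·1!·0!·3!·0!) = 1/12
Σ = 1/12  ⇒  CG² = 480/7·1/12² = 10/21
CG = +√(10/21) = +0.690066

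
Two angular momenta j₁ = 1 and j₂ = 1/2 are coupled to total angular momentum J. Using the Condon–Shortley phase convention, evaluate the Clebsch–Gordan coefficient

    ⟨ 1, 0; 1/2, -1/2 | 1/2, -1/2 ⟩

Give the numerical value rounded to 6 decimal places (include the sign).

+√(1/3) ≈ +0.577350

√[2·1!1!0!/3! · 1!1!0!1!0!1!] = √(1/3)
  +(−1)^0/∏(0,1,1,0,0,0)! = 1  (running 1)
⟨..|..⟩ = √(1/3)·(1) = +0.577350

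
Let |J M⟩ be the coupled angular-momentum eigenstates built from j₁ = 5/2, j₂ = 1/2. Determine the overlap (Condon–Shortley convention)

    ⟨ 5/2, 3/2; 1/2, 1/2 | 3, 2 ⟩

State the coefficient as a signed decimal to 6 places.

+√(5/6) ≈ +0.912871

√[7·0!5!1!/7! · 4!1!1!0!5!1!] = √(480)
  +(−1)^0/∏(0,0,1,1,4,0)! = 1/24  (running 1/24)
⟨..|..⟩ = √(480)·(1/24) = +0.912871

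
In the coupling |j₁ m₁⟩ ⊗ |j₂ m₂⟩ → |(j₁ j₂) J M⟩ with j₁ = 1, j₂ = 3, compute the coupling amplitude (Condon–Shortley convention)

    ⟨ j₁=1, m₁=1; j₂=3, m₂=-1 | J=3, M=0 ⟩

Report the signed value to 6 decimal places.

√[7·1!1!5!/8! · 2!0!2!4!3!3!] = √(72)
  +(−1)^0/∏(0,1,0,2,1,3)! = 1/12  (running 1/12)
⟨..|..⟩ = √(72)·(1/12) = +0.707107

+0.707107  (= +√(1/2))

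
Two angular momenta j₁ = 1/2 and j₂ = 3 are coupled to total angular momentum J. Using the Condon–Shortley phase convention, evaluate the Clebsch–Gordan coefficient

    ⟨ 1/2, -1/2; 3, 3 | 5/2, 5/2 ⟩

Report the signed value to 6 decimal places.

j₁+j₂−J=1  J+j₁−j₂=0  J−j₁+j₂=5  j₁+j₂+J+1=7
(j₁±m₁, j₂±m₂, J±M) = (0,1,6,0,5,0)
P² = 86400/7
sum k=1..1:
  [1] −1/120 = -1/120
S = -1/120
C² = P²·S² = 6/7 ; C = -0.925820

-0.925820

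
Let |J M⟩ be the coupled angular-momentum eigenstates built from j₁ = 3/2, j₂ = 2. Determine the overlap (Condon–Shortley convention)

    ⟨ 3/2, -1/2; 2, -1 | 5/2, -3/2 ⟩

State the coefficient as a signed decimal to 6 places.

j₁+j₂−J=1  J+j₁−j₂=2  J−j₁+j₂=3  j₁+j₂+J+1=7
(j₁±m₁, j₂±m₂, J±M) = (1,2,1,3,1,4)
P² = 144/35
sum k=0..1:
  [0] +1/4 = 1/4
  [1] −1/6 = -1/6
S = 1/12
C² = P²·S² = 1/35 ; C = +0.169031

+√(1/35) = +0.169031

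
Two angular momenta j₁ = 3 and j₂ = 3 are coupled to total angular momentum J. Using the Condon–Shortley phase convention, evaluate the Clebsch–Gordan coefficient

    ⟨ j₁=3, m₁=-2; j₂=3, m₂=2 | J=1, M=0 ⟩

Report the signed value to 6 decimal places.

√[3·5!1!1!/8! · 1!5!5!1!1!1!] = √(900/7)
  +(−1)^4/∏(4,1,1,1,0,0)! = 1/24  (running 1/24)
  +(−1)^5/∏(5,0,0,0,1,1)! = -1/120  (running 1/30)
⟨..|..⟩ = √(900/7)·(1/30) = +0.377964

+0.377964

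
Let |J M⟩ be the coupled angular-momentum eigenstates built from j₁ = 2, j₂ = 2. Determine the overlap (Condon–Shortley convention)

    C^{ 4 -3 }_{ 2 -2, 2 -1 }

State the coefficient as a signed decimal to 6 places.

triangle: 0!×4!×4!/9! = 576/362880
(j±m)!: 0!×4!×1!×3!×1!×7! = 725760
prefactor² = (2J+1)×Δ×N² = 10368
  k=0: +1/(0!×0!×4!×1!×0!×3!) = 1/144
Σ = 1/144  ⇒  CG² = 10368×1/144² = 1/2
CG = +√(1/2) = +0.707107

+√(1/2) = +0.707107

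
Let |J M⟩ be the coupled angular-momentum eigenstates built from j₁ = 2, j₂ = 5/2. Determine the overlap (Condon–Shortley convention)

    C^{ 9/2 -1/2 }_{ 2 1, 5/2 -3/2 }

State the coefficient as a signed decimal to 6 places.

√[10·0!4!5!/10! · 3!1!1!4!4!5!] = √(23040/7)
  +(−1)^0/∏(0,0,1,1,3,4)! = 1/144  (running 1/144)
⟨..|..⟩ = √(23040/7)·(1/144) = +0.398410

+0.398410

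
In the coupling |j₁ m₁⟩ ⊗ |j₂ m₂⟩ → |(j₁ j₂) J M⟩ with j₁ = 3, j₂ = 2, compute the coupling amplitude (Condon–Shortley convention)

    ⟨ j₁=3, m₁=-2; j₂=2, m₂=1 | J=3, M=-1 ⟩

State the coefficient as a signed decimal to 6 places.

+√(1/4) = +0.500000

j₁+j₂−J=2  J+j₁−j₂=4  J−j₁+j₂=2  j₁+j₂+J+1=9
(j₁±m₁, j₂±m₂, J±M) = (1,5,3,1,2,4)
P² = 64
sum k=1..2:
  [1] −1/48 = -1/48
  [2] +1/12 = 1/12
S = 1/16
C² = P²·S² = 1/4 ; C = +0.500000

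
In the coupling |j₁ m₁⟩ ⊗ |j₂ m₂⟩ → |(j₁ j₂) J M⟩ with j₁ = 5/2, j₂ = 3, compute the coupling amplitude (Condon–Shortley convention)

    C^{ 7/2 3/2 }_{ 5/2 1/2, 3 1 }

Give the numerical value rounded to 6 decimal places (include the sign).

j₁+j₂−J=2  J+j₁−j₂=3  J−j₁+j₂=4  j₁+j₂+J+1=10
(j₁±m₁, j₂±m₂, J±M) = (3,2,4,2,5,2)
P² = 3072/35
sum k=0..2:
  [0] +1/96 = 1/96
  [1] −1/12 = -1/12
  [2] +1/48 = 1/48
S = -5/96
C² = P²·S² = 5/21 ; C = -0.487950

-0.487950  (= −√(5/21))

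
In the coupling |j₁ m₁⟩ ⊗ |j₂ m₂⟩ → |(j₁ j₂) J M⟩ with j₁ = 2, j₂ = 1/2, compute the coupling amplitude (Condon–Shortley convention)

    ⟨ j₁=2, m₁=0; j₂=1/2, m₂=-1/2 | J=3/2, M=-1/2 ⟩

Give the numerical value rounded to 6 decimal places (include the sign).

triangle: 1!*3!*0!/5! = 6/120
(j±m)!: 2!*2!*0!*1!*1!*2! = 8
prefactor² = (2J+1)*Δ*N² = 8/5
  k=0: +1/(0!*1!*2!*0!*1!*0!) = 1/2
Σ = 1/2  ⇒  CG² = 8/5*1/2² = 2/5
CG = +√(2/5) = +0.632456

+0.632456  (= +√(2/5))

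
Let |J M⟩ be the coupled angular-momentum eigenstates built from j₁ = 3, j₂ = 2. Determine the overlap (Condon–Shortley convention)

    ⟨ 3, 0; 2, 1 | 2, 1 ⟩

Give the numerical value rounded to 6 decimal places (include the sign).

+√(2/7) = +0.534522

√[5·3!3!1!/8! · 3!3!3!1!3!1!] = √(81/14)
  +(−1)^2/∏(2,1,1,1,2,0)! = 1/4  (running 1/4)
  +(−1)^3/∏(3,0,0,0,3,1)! = -1/36  (running 2/9)
⟨..|..⟩ = √(81/14)·(2/9) = +0.534522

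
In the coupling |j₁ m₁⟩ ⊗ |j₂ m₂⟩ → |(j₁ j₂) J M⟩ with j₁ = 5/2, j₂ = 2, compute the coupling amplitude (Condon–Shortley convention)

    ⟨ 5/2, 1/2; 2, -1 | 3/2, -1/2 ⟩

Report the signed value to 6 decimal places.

−√(5/21) = -0.487950

j₁+j₂−J=3  J+j₁−j₂=2  J−j₁+j₂=1  j₁+j₂+J+1=7
(j₁±m₁, j₂±m₂, J±M) = (3,2,1,3,1,2)
P² = 48/35
sum k=0..1:
  [0] +1/12 = 1/12
  [1] −1/2 = -1/2
S = -5/12
C² = P²·S² = 5/21 ; C = -0.487950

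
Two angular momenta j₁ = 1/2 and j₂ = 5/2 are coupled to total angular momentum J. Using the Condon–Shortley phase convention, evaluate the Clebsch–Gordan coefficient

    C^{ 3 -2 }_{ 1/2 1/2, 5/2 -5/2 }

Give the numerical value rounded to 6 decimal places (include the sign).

√[7·0!1!5!/7! · 1!0!0!5!1!5!] = √(2400)
  +(−1)^0/∏(0,0,0,0,1,5)! = 1/120  (running 1/120)
⟨..|..⟩ = √(2400)·(1/120) = +0.408248

+√(1/6) ≈ +0.408248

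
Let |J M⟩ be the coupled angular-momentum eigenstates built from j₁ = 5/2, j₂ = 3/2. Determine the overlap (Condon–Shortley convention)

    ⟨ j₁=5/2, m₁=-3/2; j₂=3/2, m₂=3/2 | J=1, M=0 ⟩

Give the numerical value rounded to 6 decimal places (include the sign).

−√(1/5) ≈ -0.447214

j₁+j₂−J=3  J+j₁−j₂=2  J−j₁+j₂=0  j₁+j₂+J+1=6
(j₁±m₁, j₂±m₂, J±M) = (1,4,3,0,1,1)
P² = 36/5
sum k=3..3:
  [3] −1/6 = -1/6
S = -1/6
C² = P²·S² = 1/5 ; C = -0.447214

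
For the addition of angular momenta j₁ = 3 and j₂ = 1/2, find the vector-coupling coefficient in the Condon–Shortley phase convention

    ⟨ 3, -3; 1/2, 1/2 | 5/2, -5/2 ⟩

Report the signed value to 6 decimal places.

−√(6/7) ≈ -0.925820

j₁+j₂−J=1  J+j₁−j₂=5  J−j₁+j₂=0  j₁+j₂+J+1=7
(j₁±m₁, j₂±m₂, J±M) = (0,6,1,0,0,5)
P² = 86400/7
sum k=1..1:
  [1] −1/120 = -1/120
S = -1/120
C² = P²·S² = 6/7 ; C = -0.925820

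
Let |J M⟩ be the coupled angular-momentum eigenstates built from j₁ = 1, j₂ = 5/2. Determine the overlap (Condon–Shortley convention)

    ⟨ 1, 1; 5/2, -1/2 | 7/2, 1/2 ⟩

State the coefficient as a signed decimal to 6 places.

√[8·0!2!5!/8! · 2!0!2!3!4!3!] = √(1152/7)
  +(−1)^0/∏(0,0,0,2,2,3)! = 1/24  (running 1/24)
⟨..|..⟩ = √(1152/7)·(1/24) = +0.534522

+0.534522  (= +√(2/7))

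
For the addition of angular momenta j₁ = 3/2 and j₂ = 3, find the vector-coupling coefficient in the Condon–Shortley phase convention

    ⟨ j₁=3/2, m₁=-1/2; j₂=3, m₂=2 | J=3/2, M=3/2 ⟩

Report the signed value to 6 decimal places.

+0.534522  (= +√(2/7))

triangle: 3!·0!·3!/7! = 36/5040
(j±m)!: 1!·2!·5!·1!·3!·0! = 1440
prefactor² = (2J+1)·Δ·N² = 288/7
  k=2: +1/(2!·1!·0!·3!·0!·0!) = 1/12
Σ = 1/12  ⇒  CG² = 288/7·1/12² = 2/7
CG = +√(2/7) = +0.534522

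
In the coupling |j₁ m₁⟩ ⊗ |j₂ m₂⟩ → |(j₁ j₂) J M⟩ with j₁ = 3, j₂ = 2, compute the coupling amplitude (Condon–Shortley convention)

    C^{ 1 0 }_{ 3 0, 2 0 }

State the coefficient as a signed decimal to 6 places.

√[3·4!2!0!/7! · 3!3!2!2!1!1!] = √(144/35)
  +(−1)^2/∏(2,2,1,0,1,0)! = 1/4  (running 1/4)
⟨..|..⟩ = √(144/35)·(1/4) = +0.507093

+0.507093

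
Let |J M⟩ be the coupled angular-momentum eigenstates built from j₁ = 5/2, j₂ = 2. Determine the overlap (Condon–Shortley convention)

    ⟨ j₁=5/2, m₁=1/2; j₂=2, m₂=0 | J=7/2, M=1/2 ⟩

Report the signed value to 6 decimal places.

√[8·1!4!3!/9! · 3!2!2!2!4!3!] = √(768/35)
  +(−1)^0/∏(0,1,2,2,2,1)! = 1/8  (running 1/8)
  +(−1)^1/∏(1,0,1,1,3,2)! = -1/12  (running 1/24)
⟨..|..⟩ = √(768/35)·(1/24) = +0.195180

+√(4/105) = +0.195180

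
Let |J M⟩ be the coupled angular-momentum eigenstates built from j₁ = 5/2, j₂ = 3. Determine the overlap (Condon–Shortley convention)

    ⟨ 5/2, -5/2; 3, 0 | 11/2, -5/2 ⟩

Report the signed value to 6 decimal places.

+0.348155

triangle: 0!×5!×6!/12! = 86400/479001600
(j±m)!: 0!×5!×3!×3!×3!×8! = 1045094400
prefactor² = (2J+1)×Δ×N² = 24883200/11
  k=0: +1/(0!×0!×5!×3!×0!×3!) = 1/4320
Σ = 1/4320  ⇒  CG² = 24883200/11×1/4320² = 4/33
CG = +√(4/33) = +0.348155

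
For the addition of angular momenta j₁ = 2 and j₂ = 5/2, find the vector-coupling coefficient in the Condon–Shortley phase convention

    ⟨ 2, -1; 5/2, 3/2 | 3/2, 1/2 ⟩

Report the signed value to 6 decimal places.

√[4·3!1!2!/7! · 1!3!4!1!2!1!] = √(96/35)
  +(−1)^2/∏(2,1,1,2,0,0)! = 1/4  (running 1/4)
  +(−1)^3/∏(3,0,0,1,1,1)! = -1/6  (running 1/12)
⟨..|..⟩ = √(96/35)·(1/12) = +0.138013

+0.138013  (= +√(2/105))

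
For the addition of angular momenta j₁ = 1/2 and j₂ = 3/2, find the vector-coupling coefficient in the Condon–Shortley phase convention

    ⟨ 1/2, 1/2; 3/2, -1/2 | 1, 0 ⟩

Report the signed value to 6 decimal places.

+√(1/2) ≈ +0.707107

j₁+j₂−J=1  J+j₁−j₂=0  J−j₁+j₂=2  j₁+j₂+J+1=4
(j₁±m₁, j₂±m₂, J±M) = (1,0,1,2,1,1)
P² = 1/2
sum k=0..0:
  [0] +1/1 = 1
S = 1
C² = P²·S² = 1/2 ; C = +0.707107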